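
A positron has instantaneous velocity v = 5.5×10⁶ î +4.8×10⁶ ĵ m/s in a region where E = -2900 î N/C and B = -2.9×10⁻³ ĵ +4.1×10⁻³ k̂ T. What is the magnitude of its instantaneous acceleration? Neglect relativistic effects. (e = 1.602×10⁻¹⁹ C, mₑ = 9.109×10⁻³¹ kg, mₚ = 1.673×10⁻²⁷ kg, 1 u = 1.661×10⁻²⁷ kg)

|a| ≈ 5.68×10¹⁵ m/s²

v×B = (1.97×10⁴, -2.26×10⁴, -1.59×10⁴) N/C.
E + v×B = (1.68×10⁴, -2.26×10⁴, -1.59×10⁴) N/C.
F = q(E + v×B) = (1.602×10⁻¹⁹ C)·(1.68×10⁴, -2.26×10⁴, -1.59×10⁴) = (2.69×10⁻¹⁵, -3.61×10⁻¹⁵, -2.56×10⁻¹⁵) N.
|a| = |F|/m = 5.177×10⁻¹⁵/9.109×10⁻³¹ ≈ 5.68×10¹⁵ m/s².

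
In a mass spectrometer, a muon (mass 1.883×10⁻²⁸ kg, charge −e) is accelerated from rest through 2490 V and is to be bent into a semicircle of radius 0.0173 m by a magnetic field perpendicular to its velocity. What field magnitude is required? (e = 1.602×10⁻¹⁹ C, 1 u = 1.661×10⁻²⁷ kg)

v = √(2|q|V/m) = √(2·1.602×10⁻¹⁹·2490/1.883×10⁻²⁸) ≈ 2.058×10⁶ m/s.
B = mv/(|q|r) = (1.883×10⁻²⁸)(2.058×10⁶)/((1.602×10⁻¹⁹)(0.0173)) ≈ 0.140 T.

B ≈ 0.140 T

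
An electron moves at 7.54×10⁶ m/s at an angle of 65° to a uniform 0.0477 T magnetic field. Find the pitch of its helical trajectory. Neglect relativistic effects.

p ≈ 2.39×10⁻³ m

v∥ = v cosθ = 7.54×10⁶·cos65° ≈ 3.187×10⁶ m/s.
T = 2πm/(|q|B) = 2π(9.109×10⁻³¹)/((1.602×10⁻¹⁹)(0.0477)) ≈ 7.490×10⁻¹⁰ s.
pitch = v∥ T = (3.187×10⁶)(7.490×10⁻¹⁰) ≈ 2.39×10⁻³ m.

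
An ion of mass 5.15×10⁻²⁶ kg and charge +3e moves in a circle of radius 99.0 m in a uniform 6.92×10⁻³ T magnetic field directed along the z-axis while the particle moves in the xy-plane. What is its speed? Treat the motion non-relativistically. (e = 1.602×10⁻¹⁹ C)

v ≈ 6.39×10⁶ m/s

From |q|vB = mv²/r, v = |q|Br/m.
v = (4.806×10⁻¹⁹)(6.92×10⁻³)(99.0)/5.15×10⁻²⁶ ≈ 6.39×10⁶ m/s.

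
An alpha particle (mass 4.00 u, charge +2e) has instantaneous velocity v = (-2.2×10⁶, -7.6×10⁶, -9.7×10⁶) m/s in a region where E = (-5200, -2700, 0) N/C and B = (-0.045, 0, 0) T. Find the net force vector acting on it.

v×B = (0, 4.36×10⁵, -3.42×10⁵) N/C.
E + v×B = (-5200, 4.34×10⁵, -3.42×10⁵) N/C.
F = q(E + v×B) = (3.204×10⁻¹⁹ C)·(-5200, 4.34×10⁵, -3.42×10⁵) = (-1.67×10⁻¹⁵, 1.39×10⁻¹³, -1.10×10⁻¹³) N.

F ≈ (-1.67×10⁻¹⁵, 1.39×10⁻¹³, -1.10×10⁻¹³) N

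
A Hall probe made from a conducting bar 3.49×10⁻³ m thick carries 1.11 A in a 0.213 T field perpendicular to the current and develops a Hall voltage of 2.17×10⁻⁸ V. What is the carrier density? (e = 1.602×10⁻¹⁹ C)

From V_H = IB/(n e t), n = IB/(V_H e t).
n = (1.11)(0.213)/((2.17×10⁻⁸)(1.602×10⁻¹⁹)(3.49×10⁻³)) ≈ 1.95×10²⁸ m⁻³.

n ≈ 1.95×10²⁸ m⁻³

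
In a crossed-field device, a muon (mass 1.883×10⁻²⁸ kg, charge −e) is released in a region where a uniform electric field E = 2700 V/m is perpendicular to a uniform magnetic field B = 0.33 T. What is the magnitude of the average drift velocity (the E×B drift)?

The E×B drift speed is v_d = E/B.
v_d = 2700/0.33 = 8200 m/s.

v_d ≈ 8200 m/s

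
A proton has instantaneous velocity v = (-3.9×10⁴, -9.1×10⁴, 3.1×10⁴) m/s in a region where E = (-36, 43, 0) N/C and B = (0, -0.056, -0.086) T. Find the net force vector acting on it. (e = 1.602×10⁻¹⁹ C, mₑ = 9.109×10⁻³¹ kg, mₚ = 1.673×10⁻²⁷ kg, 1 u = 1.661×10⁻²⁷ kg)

F ≈ (1.53×10⁻¹⁵, -5.30×10⁻¹⁶, 3.50×10⁻¹⁶) N

v×B = (9560, -3350, 2180) N/C.
E + v×B = (9530, -3310, 2180) N/C.
F = q(E + v×B) = (1.602×10⁻¹⁹ C)·(9530, -3310, 2180) = (1.53×10⁻¹⁵, -5.30×10⁻¹⁶, 3.50×10⁻¹⁶) N.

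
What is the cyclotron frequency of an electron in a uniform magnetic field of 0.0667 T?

f = |q|B/(2πm).
f = (1.602×10⁻¹⁹)(0.0667)/(2π·9.109×10⁻³¹) ≈ 1.87×10⁹ Hz.

f ≈ 1.87×10⁹ Hz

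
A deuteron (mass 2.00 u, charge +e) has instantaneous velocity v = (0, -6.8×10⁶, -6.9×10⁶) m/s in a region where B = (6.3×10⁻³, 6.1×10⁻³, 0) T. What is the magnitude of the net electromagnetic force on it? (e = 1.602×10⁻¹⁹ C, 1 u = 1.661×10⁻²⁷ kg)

v×B = (4.21×10⁴, -4.35×10⁴, 4.28×10⁴) N/C.
F = q v×B = (1.602×10⁻¹⁹ C)·(4.21×10⁴, -4.35×10⁴, 4.28×10⁴) = (6.74×10⁻¹⁵, -6.96×10⁻¹⁵, 6.86×10⁻¹⁵) N.
|F| = 1.19×10⁻¹⁴ N.

|F| ≈ 1.19×10⁻¹⁴ N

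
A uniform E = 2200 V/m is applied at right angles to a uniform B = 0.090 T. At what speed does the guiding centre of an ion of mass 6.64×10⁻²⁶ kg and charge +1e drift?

The E×B drift speed is v_d = E/B.
v_d = 2200/0.090 = 2.4×10⁴ m/s.

v_d ≈ 2.4×10⁴ m/s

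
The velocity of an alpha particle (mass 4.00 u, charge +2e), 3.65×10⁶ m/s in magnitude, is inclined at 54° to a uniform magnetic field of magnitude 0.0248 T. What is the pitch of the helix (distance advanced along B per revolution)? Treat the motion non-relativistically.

v∥ = v cosθ = 3.65×10⁶·cos54° ≈ 2.145×10⁶ m/s.
T = 2πm/(|q|B) = 2π(6.644×10⁻²⁷)/((3.204×10⁻¹⁹)(0.0248)) ≈ 5.254×10⁻⁶ s.
pitch = v∥ T = (2.145×10⁶)(5.254×10⁻⁶) ≈ 11.3 m.

p ≈ 11.3 m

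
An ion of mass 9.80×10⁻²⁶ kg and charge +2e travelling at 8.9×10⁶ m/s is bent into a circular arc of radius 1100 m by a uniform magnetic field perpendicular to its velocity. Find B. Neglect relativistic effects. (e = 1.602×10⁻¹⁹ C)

B ≈ 2.5×10⁻³ T

From |q|vB = mv²/r, B = mv/(|q|r).
B = (9.80×10⁻²⁶)(8.9×10⁶)/((3.204×10⁻¹⁹)(1100)) ≈ 2.5×10⁻³ T.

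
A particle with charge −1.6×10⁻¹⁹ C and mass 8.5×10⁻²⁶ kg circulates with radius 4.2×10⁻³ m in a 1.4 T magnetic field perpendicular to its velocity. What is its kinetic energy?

v = |q|Br/m, then KE = ½mv² = (qBr)²/(2m).
v = (1.6×10⁻¹⁹)(1.4)(4.2×10⁻³)/8.5×10⁻²⁶ ≈ 1.107×10⁴ m/s.
KE = ½(8.5×10⁻²⁶)(1.107×10⁴)² ≈ 5.2×10⁻¹⁸ J = 32 eV.

KE ≈ 32 eV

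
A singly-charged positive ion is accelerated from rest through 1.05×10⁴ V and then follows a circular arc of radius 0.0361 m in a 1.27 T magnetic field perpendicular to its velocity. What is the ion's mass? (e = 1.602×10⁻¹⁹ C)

Combine |q|V = ½mv² and r = mv/(|q|B): eliminate v to get m = qB²r²/(2V).
m = (1.602×10⁻¹⁹)(1.27)²(0.0361)²/(2·1.05×10⁴) ≈ 1.60×10⁻²⁶ kg.

m ≈ 1.60×10⁻²⁶ kg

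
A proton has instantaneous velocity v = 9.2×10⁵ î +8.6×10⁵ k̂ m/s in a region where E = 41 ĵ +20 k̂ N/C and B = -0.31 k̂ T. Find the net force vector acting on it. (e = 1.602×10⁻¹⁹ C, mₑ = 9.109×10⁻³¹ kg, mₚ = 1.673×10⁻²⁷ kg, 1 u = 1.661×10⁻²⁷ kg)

F ≈ (0, 4.57×10⁻¹⁴, 3.20×10⁻¹⁸) N

v×B = (0, 2.85×10⁵, 0) N/C.
E + v×B = (0, 2.85×10⁵, 20.0) N/C.
F = q(E + v×B) = (1.602×10⁻¹⁹ C)·(0, 2.85×10⁵, 20.0) = (0, 4.57×10⁻¹⁴, 3.20×10⁻¹⁸) N.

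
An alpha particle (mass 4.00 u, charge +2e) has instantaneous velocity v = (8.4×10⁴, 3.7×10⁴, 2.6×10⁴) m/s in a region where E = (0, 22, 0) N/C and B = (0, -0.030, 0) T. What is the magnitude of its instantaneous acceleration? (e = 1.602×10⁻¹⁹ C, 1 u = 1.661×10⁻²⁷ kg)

v×B = (780, 0, -2520) N/C.
E + v×B = (780, 22.0, -2520) N/C.
F = q(E + v×B) = (3.204×10⁻¹⁹ C)·(780, 22.0, -2520) = (2.50×10⁻¹⁶, 7.05×10⁻¹⁸, -8.07×10⁻¹⁶) N.
|a| = |F|/m = 8.452×10⁻¹⁶/6.644×10⁻²⁷ ≈ 1.27×10¹¹ m/s².

|a| ≈ 1.27×10¹¹ m/s²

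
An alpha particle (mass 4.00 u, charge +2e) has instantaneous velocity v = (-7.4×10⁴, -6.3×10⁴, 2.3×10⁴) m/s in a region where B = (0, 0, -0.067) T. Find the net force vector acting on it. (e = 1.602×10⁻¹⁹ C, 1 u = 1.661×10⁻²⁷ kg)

F ≈ (1.35×10⁻¹⁵, -1.59×10⁻¹⁵, 0) N

v×B = (4220, -4960, 0) N/C.
F = q v×B = (3.204×10⁻¹⁹ C)·(4220, -4960, 0) = (1.35×10⁻¹⁵, -1.59×10⁻¹⁵, 0) N.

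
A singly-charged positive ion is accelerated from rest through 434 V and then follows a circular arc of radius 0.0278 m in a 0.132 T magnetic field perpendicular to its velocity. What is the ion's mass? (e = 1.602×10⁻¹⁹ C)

Combine |q|V = ½mv² and r = mv/(|q|B): eliminate v to get m = qB²r²/(2V).
m = (1.602×10⁻¹⁹)(0.132)²(0.0278)²/(2·434) ≈ 2.49×10⁻²⁷ kg.

m ≈ 2.49×10⁻²⁷ kg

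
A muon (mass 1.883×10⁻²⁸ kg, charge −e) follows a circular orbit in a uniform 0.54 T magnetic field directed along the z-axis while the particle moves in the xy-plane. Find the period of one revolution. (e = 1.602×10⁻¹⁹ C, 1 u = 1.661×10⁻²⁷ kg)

The cyclotron period depends only on m, q, B: T = 2πm/(|q|B).
T = 2π(1.883×10⁻²⁸)/((1.602×10⁻¹⁹)(0.54)) ≈ 1.4×10⁻⁸ s.

T ≈ 1.4×10⁻⁸ s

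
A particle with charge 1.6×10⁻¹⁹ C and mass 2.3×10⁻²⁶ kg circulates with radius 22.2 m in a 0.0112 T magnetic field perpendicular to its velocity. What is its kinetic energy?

KE ≈ 3.44×10⁻¹⁴ J

v = |q|Br/m, then KE = ½mv² = (qBr)²/(2m).
v = (1.6×10⁻¹⁹)(0.0112)(22.2)/2.3×10⁻²⁶ ≈ 1.730×10⁶ m/s.
KE = ½(2.3×10⁻²⁶)(1.730×10⁶)² ≈ 3.44×10⁻¹⁴ J.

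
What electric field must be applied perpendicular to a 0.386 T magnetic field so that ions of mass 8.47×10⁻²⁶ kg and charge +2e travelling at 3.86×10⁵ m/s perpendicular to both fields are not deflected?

For straight-line motion qE = qvB, so E = vB.
E = 3.86×10⁵ × 0.386 = 1.49×10⁵ V/m.

E = 1.49×10⁵ V/m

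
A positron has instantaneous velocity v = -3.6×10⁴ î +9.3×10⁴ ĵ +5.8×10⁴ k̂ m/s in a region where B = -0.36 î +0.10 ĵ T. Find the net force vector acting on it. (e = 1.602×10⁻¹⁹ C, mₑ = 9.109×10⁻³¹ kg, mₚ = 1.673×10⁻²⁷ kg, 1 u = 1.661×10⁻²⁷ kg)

F ≈ (-9.29×10⁻¹⁶, -3.34×10⁻¹⁵, 4.79×10⁻¹⁵) N

v×B = (-5800, -2.09×10⁴, 2.99×10⁴) N/C.
F = q v×B = (1.602×10⁻¹⁹ C)·(-5800, -2.09×10⁴, 2.99×10⁴) = (-9.29×10⁻¹⁶, -3.34×10⁻¹⁵, 4.79×10⁻¹⁵) N.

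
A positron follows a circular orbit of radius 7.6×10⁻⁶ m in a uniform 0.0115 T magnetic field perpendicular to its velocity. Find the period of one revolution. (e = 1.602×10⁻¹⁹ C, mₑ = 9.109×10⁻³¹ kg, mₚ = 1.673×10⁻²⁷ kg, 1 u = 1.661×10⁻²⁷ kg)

T ≈ 3.11×10⁻⁹ s

The cyclotron period depends only on m, q, B: T = 2πm/(|q|B).
T = 2π(9.109×10⁻³¹)/((1.602×10⁻¹⁹)(0.0115)) ≈ 3.11×10⁻⁹ s.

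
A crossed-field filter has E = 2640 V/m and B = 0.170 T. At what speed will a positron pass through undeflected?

Straight-line motion ⇒ electric and magnetic forces cancel, so E = vB.
v = E/B = 2640/0.170 = 1.55×10⁴ m/s.

v = 1.55×10⁴ m/s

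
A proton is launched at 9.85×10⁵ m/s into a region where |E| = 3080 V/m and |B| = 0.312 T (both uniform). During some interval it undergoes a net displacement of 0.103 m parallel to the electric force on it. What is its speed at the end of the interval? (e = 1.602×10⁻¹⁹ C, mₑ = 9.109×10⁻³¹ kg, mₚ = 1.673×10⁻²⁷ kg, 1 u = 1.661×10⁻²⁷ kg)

B does no work; ΔKE = |q|E d.
½mv_f² = ½mv₀² + |q|Ed = ½(1.673×10⁻²⁷)(9.85×10⁵)² + (1.602×10⁻¹⁹)(3080)(0.103) ≈ 8.116×10⁻¹⁶ J + 5.082×10⁻¹⁷ J ≈ 8.624×10⁻¹⁶ J.
v_f = √(2·8.624×10⁻¹⁶/1.673×10⁻²⁷) ≈ 1.02×10⁶ m/s.

v_f ≈ 1.02×10⁶ m/s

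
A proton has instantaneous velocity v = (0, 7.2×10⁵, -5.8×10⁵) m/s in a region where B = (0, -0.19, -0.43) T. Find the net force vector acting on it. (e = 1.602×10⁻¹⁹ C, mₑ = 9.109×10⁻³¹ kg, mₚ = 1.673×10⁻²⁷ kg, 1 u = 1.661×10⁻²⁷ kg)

v×B = (-4.20×10⁵, 0, 0) N/C.
F = q v×B = (1.602×10⁻¹⁹ C)·(-4.20×10⁵, 0, 0) = (-6.73×10⁻¹⁴, 0, 0) N.

F ≈ (-6.73×10⁻¹⁴, 0, 0) N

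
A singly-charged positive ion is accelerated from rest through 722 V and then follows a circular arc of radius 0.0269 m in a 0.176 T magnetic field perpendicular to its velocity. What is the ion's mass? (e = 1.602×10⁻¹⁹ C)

Combine |q|V = ½mv² and r = mv/(|q|B): eliminate v to get m = qB²r²/(2V).
m = (1.602×10⁻¹⁹)(0.176)²(0.0269)²/(2·722) ≈ 2.49×10⁻²⁷ kg.

m ≈ 2.49×10⁻²⁷ kg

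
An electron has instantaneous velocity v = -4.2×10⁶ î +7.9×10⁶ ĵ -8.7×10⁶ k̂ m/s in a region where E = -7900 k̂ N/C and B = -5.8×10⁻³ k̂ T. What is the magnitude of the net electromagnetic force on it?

|F| ≈ 8.41×10⁻¹⁵ N

v×B = (-4.58×10⁴, -2.44×10⁴, 0) N/C.
E + v×B = (-4.58×10⁴, -2.44×10⁴, -7900) N/C.
F = q(E + v×B) = (−1.602×10⁻¹⁹ C)·(-4.58×10⁴, -2.44×10⁴, -7900) = (7.34×10⁻¹⁵, 3.90×10⁻¹⁵, 1.27×10⁻¹⁵) N.
|F| = 8.41×10⁻¹⁵ N.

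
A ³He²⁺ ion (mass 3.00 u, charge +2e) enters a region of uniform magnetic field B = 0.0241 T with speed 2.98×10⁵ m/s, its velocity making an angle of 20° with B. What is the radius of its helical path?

r ≈ 0.0658 m

v⊥ = v sinθ = 2.98×10⁵·sin20° ≈ 1.019×10⁵ m/s.
r = m v⊥/(|q|B) = (4.983×10⁻²⁷)(1.019×10⁵)/((3.204×10⁻¹⁹)(0.0241)) ≈ 0.0658 m.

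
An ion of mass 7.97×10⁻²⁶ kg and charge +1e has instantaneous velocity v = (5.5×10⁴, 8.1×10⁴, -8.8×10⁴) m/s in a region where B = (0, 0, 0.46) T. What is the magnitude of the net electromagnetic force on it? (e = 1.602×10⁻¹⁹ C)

v×B = (3.73×10⁴, -2.53×10⁴, 0) N/C.
F = q v×B = (1.602×10⁻¹⁹ C)·(3.73×10⁴, -2.53×10⁴, 0) = (5.97×10⁻¹⁵, -4.05×10⁻¹⁵, 0) N.
|F| = 7.22×10⁻¹⁵ N.

|F| ≈ 7.22×10⁻¹⁵ N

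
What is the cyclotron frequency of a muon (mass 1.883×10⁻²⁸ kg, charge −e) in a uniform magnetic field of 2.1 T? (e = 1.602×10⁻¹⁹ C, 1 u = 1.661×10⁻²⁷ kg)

f ≈ 2.8×10⁸ Hz

f = |q|B/(2πm).
f = (1.602×10⁻¹⁹)(2.1)/(2π·1.883×10⁻²⁸) ≈ 2.8×10⁸ Hz.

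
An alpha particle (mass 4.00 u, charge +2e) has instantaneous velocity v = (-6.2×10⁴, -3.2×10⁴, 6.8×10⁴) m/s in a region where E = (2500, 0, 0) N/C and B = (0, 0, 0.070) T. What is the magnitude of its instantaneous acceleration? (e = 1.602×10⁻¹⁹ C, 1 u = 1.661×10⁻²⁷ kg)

|a| ≈ 2.10×10¹¹ m/s²

v×B = (-2240, 4340, 0) N/C.
E + v×B = (260, 4340, 0) N/C.
F = q(E + v×B) = (3.204×10⁻¹⁹ C)·(260, 4340, 0) = (8.33×10⁻¹⁷, 1.39×10⁻¹⁵, 0) N.
|a| = |F|/m = 1.393×10⁻¹⁵/6.644×10⁻²⁷ ≈ 2.10×10¹¹ m/s².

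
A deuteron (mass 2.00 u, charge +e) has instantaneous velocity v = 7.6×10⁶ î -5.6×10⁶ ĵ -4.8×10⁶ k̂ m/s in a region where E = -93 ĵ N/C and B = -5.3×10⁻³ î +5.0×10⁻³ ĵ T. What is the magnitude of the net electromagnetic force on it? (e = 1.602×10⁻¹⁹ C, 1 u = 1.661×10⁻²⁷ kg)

|F| ≈ 5.75×10⁻¹⁵ N

v×B = (2.40×10⁴, 2.54×10⁴, 8320) N/C.
E + v×B = (2.40×10⁴, 2.53×10⁴, 8320) N/C.
F = q(E + v×B) = (1.602×10⁻¹⁹ C)·(2.40×10⁴, 2.53×10⁴, 8320) = (3.84×10⁻¹⁵, 4.06×10⁻¹⁵, 1.33×10⁻¹⁵) N.
|F| = 5.75×10⁻¹⁵ N.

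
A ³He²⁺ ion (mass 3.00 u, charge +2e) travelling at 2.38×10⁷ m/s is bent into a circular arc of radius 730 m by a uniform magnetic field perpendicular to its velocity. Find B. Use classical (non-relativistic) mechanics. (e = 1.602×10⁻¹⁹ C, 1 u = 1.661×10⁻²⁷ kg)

From |q|vB = mv²/r, B = mv/(|q|r).
B = (4.983×10⁻²⁷)(2.38×10⁷)/((3.204×10⁻¹⁹)(730)) ≈ 5.07×10⁻⁴ T.

B ≈ 5.07×10⁻⁴ T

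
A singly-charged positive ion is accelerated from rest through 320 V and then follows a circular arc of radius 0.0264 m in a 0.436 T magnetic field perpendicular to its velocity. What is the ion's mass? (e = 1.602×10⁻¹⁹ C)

m ≈ 3.32×10⁻²⁶ kg

Combine |q|V = ½mv² and r = mv/(|q|B): eliminate v to get m = qB²r²/(2V).
m = (1.602×10⁻¹⁹)(0.436)²(0.0264)²/(2·320) ≈ 3.32×10⁻²⁶ kg.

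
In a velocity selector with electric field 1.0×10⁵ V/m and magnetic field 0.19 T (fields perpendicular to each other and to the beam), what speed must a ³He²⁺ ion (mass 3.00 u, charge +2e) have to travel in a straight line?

For undeflected motion the electric and magnetic forces balance: qE = qvB.
v = E/B = 1.0×10⁵/0.19 = 5.3×10⁵ m/s.
The result is independent of the particle's charge and mass.

v = 5.3×10⁵ m/s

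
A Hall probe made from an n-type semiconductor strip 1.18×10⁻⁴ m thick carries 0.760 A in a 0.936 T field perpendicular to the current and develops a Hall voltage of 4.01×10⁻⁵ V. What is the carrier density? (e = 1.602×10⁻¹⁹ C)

From V_H = IB/(n e t), n = IB/(V_H e t).
n = (0.760)(0.936)/((4.01×10⁻⁵)(1.602×10⁻¹⁹)(1.18×10⁻⁴)) ≈ 9.38×10²⁶ m⁻³.

n ≈ 9.38×10²⁶ m⁻³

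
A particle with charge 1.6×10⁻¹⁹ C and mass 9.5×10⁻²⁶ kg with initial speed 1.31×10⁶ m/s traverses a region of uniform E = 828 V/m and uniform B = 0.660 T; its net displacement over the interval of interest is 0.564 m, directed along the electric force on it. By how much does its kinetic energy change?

The magnetic force is always ⟂ v and does no work; only the electric force changes KE.
ΔKE = F_E · d = |q|E d = (1.6×10⁻¹⁹)(828)(0.564) ≈ 7.47×10⁻¹⁷ J.

ΔKE ≈ 7.47×10⁻¹⁷ J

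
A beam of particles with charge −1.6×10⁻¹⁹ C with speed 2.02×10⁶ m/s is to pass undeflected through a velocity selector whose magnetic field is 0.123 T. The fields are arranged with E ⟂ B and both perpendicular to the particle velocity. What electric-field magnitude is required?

For straight-line motion qE = qvB, so E = vB.
E = 2.02×10⁶ × 0.123 = 2.48×10⁵ V/m.

E = 2.48×10⁵ V/m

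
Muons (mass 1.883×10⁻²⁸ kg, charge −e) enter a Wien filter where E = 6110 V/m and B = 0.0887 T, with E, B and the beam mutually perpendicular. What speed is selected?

Straight-line motion ⇒ electric and magnetic forces cancel, so E = vB.
v = E/B = 6110/0.0887 = 6.89×10⁴ m/s.

v = 6.89×10⁴ m/s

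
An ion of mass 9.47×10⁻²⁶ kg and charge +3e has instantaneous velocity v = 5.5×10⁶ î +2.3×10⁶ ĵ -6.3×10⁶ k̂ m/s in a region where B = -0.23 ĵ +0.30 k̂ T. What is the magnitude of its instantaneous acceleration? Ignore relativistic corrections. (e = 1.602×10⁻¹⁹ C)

v×B = (-7.59×10⁵, -1.65×10⁶, -1.26×10⁶) N/C.
F = q v×B = (4.806×10⁻¹⁹ C)·(-7.59×10⁵, -1.65×10⁶, -1.26×10⁶) = (-3.65×10⁻¹³, -7.93×10⁻¹³, -6.08×10⁻¹³) N.
|a| = |F|/m = 1.064×10⁻¹²/9.47×10⁻²⁶ ≈ 1.12×10¹³ m/s².

|a| ≈ 1.12×10¹³ m/s²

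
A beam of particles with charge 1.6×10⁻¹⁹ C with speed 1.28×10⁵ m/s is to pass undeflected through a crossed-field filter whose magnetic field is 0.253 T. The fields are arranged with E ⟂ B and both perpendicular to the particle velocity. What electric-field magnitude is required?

For straight-line motion qE = qvB, so E = vB.
E = 1.28×10⁵ × 0.253 = 3.24×10⁴ V/m.

E = 3.24×10⁴ V/m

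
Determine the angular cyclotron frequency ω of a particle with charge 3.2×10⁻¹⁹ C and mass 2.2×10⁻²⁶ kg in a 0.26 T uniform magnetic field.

ω = |q|B/m.
ω = (3.2×10⁻¹⁹)(0.26)/2.2×10⁻²⁶ ≈ 3.8×10⁶ rad/s.

ω ≈ 3.8×10⁶ rad/s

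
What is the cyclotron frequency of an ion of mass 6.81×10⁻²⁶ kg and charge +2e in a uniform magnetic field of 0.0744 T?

f = |q|B/(2πm).
f = (3.204×10⁻¹⁹)(0.0744)/(2π·6.81×10⁻²⁶) ≈ 5.57×10⁴ Hz.

f ≈ 5.57×10⁴ Hz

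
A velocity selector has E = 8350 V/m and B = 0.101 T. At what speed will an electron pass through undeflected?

v = 8.27×10⁴ m/s

Straight-line motion ⇒ electric and magnetic forces cancel, so E = vB.
v = E/B = 8350/0.101 = 8.27×10⁴ m/s.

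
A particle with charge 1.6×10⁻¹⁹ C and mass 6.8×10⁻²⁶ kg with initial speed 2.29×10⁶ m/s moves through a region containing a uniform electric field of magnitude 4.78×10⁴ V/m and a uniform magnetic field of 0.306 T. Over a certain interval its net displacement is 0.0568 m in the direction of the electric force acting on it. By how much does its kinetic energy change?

The magnetic force is always ⟂ v and does no work; only the electric force changes KE.
ΔKE = F_E · d = |q|E d = (1.6×10⁻¹⁹)(4.78×10⁴)(0.0568) ≈ 4.34×10⁻¹⁶ J.

ΔKE ≈ 4.34×10⁻¹⁶ J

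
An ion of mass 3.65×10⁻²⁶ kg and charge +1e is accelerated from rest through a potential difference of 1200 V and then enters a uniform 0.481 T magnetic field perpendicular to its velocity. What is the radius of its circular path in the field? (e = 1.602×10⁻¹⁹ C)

r ≈ 0.0486 m

Acceleration: |q|V = ½mv² ⇒ v = √(2|q|V/m) = √(2·1.602×10⁻¹⁹·1200/3.65×10⁻²⁶) ≈ 1.026×10⁵ m/s.
In the field: r = mv/(|q|B) = (3.65×10⁻²⁶)(1.026×10⁵)/((1.602×10⁻¹⁹)(0.481)) ≈ 0.0486 m.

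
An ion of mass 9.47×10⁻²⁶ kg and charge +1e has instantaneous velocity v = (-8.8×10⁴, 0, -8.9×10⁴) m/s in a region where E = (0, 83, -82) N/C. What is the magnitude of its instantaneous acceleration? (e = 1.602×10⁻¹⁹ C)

Only an electric field acts, so F = qE = (1.602×10⁻¹⁹ C)·(0, 83.0, -82.0) = (0, 1.33×10⁻¹⁷, -1.31×10⁻¹⁷) N.
|a| = |F|/m = 1.869×10⁻¹⁷/9.47×10⁻²⁶ ≈ 1.97×10⁸ m/s².

|a| ≈ 1.97×10⁸ m/s²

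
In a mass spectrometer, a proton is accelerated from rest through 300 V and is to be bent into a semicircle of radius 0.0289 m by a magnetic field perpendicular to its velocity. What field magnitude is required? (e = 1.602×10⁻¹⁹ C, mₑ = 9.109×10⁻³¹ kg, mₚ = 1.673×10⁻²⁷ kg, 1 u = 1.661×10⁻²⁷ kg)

v = √(2|q|V/m) = √(2·1.602×10⁻¹⁹·300/1.673×10⁻²⁷) ≈ 2.397×10⁵ m/s.
B = mv/(|q|r) = (1.673×10⁻²⁷)(2.397×10⁵)/((1.602×10⁻¹⁹)(0.0289)) ≈ 0.0866 T.

B ≈ 0.0866 T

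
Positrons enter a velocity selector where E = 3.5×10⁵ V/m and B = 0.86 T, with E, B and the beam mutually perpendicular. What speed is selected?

For undeflected motion the electric and magnetic forces balance: qE = qvB.
v = E/B = 3.5×10⁵/0.86 = 4.1×10⁵ m/s.

v = 4.1×10⁵ m/s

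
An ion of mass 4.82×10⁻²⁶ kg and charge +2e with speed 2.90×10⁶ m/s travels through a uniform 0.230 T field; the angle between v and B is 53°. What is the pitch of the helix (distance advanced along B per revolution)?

p ≈ 7.17 m

v∥ = v cosθ = 2.90×10⁶·cos53° ≈ 1.745×10⁶ m/s.
T = 2πm/(|q|B) = 2π(4.82×10⁻²⁶)/((3.204×10⁻¹⁹)(0.230)) ≈ 4.110×10⁻⁶ s.
pitch = v∥ T = (1.745×10⁶)(4.110×10⁻⁶) ≈ 7.17 m.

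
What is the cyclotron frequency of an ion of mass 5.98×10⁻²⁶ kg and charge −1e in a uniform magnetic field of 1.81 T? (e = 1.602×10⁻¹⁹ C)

f ≈ 7.72×10⁵ Hz

f = |q|B/(2πm).
f = (1.602×10⁻¹⁹)(1.81)/(2π·5.98×10⁻²⁶) ≈ 7.72×10⁵ Hz.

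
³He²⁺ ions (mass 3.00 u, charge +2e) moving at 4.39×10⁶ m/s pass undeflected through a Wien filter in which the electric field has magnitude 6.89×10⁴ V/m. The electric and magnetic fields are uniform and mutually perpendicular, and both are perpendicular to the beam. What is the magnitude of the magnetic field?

Balance of forces in the selector: qE = qvB ⇒ B = E/v.
B = 6.89×10⁴/4.39×10⁶ = 0.0157 T.

B = 0.0157 T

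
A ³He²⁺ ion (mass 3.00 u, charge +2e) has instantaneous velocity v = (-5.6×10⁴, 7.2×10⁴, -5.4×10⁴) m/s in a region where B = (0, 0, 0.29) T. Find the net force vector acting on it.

v×B = (2.09×10⁴, 1.62×10⁴, 0) N/C.
F = q v×B = (3.204×10⁻¹⁹ C)·(2.09×10⁴, 1.62×10⁴, 0) = (6.69×10⁻¹⁵, 5.20×10⁻¹⁵, 0) N.

F ≈ (6.69×10⁻¹⁵, 5.20×10⁻¹⁵, 0) N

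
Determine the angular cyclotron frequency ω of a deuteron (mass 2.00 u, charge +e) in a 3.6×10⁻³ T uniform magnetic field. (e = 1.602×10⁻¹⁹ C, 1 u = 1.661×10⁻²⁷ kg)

ω = |q|B/m.
ω = (1.602×10⁻¹⁹)(3.6×10⁻³)/3.322×10⁻²⁷ ≈ 1.7×10⁵ rad/s.

ω ≈ 1.7×10⁵ rad/s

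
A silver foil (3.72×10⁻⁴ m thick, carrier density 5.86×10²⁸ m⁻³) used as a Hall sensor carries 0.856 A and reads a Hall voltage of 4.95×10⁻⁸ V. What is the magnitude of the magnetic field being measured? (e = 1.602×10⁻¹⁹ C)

From V_H = IB/(n e t), B = V_H n e t / I.
B = (4.95×10⁻⁸)(5.86×10²⁸)(1.602×10⁻¹⁹)(3.72×10⁻⁴)/0.856 ≈ 0.202 T.

B ≈ 0.202 T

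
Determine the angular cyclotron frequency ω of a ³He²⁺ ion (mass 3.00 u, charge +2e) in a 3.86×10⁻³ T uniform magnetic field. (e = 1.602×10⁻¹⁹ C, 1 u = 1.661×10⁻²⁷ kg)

ω ≈ 2.48×10⁵ rad/s

ω = |q|B/m.
ω = (3.204×10⁻¹⁹)(3.86×10⁻³)/4.983×10⁻²⁷ ≈ 2.48×10⁵ rad/s.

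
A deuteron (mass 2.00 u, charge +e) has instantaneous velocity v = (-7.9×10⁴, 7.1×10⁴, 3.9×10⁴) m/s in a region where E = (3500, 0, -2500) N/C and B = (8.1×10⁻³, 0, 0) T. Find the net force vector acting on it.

F ≈ (5.61×10⁻¹⁶, 5.06×10⁻¹⁷, -4.93×10⁻¹⁶) N

v×B = (0, 316, -575) N/C.
E + v×B = (3500, 316, -3080) N/C.
F = q(E + v×B) = (1.602×10⁻¹⁹ C)·(3500, 316, -3080) = (5.61×10⁻¹⁶, 5.06×10⁻¹⁷, -4.93×10⁻¹⁶) N.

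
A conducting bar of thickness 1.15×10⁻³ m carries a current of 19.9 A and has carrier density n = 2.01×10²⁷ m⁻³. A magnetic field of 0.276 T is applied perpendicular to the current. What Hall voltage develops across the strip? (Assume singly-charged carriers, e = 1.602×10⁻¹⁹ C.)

V_H = IB/(n e t).
V_H = (19.9)(0.276)/((2.01×10²⁷)(1.602×10⁻¹⁹)(1.15×10⁻³)) ≈ 1.48×10⁻⁵ V.

V_H ≈ 1.48×10⁻⁵ V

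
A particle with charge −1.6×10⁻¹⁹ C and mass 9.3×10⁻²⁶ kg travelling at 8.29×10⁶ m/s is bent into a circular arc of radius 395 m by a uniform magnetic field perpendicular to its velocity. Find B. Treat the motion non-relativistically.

From |q|vB = mv²/r, B = mv/(|q|r).
B = (9.3×10⁻²⁶)(8.29×10⁶)/((1.6×10⁻¹⁹)(395)) ≈ 0.0122 T.

B ≈ 0.0122 T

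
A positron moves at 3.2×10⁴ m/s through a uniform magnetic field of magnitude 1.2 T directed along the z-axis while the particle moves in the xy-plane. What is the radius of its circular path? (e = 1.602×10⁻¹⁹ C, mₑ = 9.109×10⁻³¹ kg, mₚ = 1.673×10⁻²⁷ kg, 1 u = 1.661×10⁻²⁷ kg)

The magnetic force provides the centripetal force: |q|vB = mv²/r.
r = mv/(|q|B) = (9.109×10⁻³¹)(3.2×10⁴)/((1.602×10⁻¹⁹)(1.2)) ≈ 1.5×10⁻⁷ m.

r ≈ 1.5×10⁻⁷ m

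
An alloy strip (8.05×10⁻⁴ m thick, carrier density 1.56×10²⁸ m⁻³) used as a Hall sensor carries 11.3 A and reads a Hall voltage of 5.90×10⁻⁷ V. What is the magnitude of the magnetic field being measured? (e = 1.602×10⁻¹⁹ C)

B ≈ 0.105 T

From V_H = IB/(n e t), B = V_H n e t / I.
B = (5.90×10⁻⁷)(1.56×10²⁸)(1.602×10⁻¹⁹)(8.05×10⁻⁴)/11.3 ≈ 0.105 T.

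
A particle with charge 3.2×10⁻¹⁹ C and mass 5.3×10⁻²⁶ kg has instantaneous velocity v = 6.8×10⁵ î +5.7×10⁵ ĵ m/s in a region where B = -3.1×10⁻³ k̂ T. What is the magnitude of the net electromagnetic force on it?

|F| ≈ 8.80×10⁻¹⁶ N

v×B = (-1770, 2110, 0) N/C.
F = q v×B = (3.2×10⁻¹⁹ C)·(-1770, 2110, 0) = (-5.65×10⁻¹⁶, 6.75×10⁻¹⁶, 0) N.
|F| = 8.80×10⁻¹⁶ N.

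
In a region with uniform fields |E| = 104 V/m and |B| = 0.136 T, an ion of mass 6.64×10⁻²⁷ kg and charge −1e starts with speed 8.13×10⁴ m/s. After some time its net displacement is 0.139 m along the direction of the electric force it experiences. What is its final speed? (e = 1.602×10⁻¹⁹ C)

B does no work; ΔKE = |q|E d.
½mv_f² = ½mv₀² + |q|Ed = ½(6.64×10⁻²⁷)(8.13×10⁴)² + (1.602×10⁻¹⁹)(104)(0.139) ≈ 2.194×10⁻¹⁷ J + 2.316×10⁻¹⁸ J ≈ 2.426×10⁻¹⁷ J.
v_f = √(2·2.426×10⁻¹⁷/6.64×10⁻²⁷) ≈ 8.55×10⁴ m/s.

v_f ≈ 8.55×10⁴ m/s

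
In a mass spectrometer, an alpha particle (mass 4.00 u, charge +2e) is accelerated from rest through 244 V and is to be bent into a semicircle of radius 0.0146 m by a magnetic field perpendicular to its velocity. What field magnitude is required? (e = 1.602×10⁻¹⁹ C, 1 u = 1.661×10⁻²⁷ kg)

B ≈ 0.218 T

v = √(2|q|V/m) = √(2·3.204×10⁻¹⁹·244/6.644×10⁻²⁷) ≈ 1.534×10⁵ m/s.
B = mv/(|q|r) = (6.644×10⁻²⁷)(1.534×10⁵)/((3.204×10⁻¹⁹)(0.0146)) ≈ 0.218 T.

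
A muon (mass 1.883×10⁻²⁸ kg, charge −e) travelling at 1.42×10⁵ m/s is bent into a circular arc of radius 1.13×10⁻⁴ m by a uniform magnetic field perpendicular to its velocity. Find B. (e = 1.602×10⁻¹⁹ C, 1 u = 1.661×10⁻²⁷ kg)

From |q|vB = mv²/r, B = mv/(|q|r).
B = (1.883×10⁻²⁸)(1.42×10⁵)/((1.602×10⁻¹⁹)(1.13×10⁻⁴)) ≈ 1.48 T.

B ≈ 1.48 T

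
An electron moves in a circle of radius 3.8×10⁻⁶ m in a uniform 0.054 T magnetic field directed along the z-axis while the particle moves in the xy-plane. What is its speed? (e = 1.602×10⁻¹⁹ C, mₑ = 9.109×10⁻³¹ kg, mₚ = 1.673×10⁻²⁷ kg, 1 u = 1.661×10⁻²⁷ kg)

From |q|vB = mv²/r, v = |q|Br/m.
v = (1.602×10⁻¹⁹)(0.054)(3.8×10⁻⁶)/9.109×10⁻³¹ ≈ 3.6×10⁴ m/s.

v ≈ 3.6×10⁴ m/s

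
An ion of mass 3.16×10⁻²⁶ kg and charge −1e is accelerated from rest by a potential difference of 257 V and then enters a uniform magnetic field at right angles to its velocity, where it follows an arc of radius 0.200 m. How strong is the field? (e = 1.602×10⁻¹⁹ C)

v = √(2|q|V/m) = √(2·1.602×10⁻¹⁹·257/3.16×10⁻²⁶) ≈ 5.105×10⁴ m/s.
B = mv/(|q|r) = (3.16×10⁻²⁶)(5.105×10⁴)/((1.602×10⁻¹⁹)(0.200)) ≈ 0.0503 T.

B ≈ 0.0503 T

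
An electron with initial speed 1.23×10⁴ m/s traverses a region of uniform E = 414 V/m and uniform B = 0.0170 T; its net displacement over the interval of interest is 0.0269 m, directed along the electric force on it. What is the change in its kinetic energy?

The magnetic force is always ⟂ v and does no work; only the electric force changes KE.
ΔKE = F_E · d = |q|E d = (1.602×10⁻¹⁹)(414)(0.0269) ≈ 1.78×10⁻¹⁸ J.

ΔKE ≈ 1.78×10⁻¹⁸ J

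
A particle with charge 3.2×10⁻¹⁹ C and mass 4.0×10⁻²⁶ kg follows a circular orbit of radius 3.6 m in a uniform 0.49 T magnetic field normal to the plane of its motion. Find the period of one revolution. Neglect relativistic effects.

The cyclotron period depends only on m, q, B: T = 2πm/(|q|B).
T = 2π(4.0×10⁻²⁶)/((3.2×10⁻¹⁹)(0.49)) ≈ 1.6×10⁻⁶ s.

T ≈ 1.6×10⁻⁶ s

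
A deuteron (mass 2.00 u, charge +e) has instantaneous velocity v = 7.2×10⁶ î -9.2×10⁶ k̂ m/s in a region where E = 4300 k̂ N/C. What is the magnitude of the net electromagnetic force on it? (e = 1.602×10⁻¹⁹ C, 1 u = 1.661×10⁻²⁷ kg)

Only an electric field acts, so F = qE = (1.602×10⁻¹⁹ C)·(0, 0, 4300) = (0, 0, 6.89×10⁻¹⁶) N.
|F| = 6.89×10⁻¹⁶ N.

|F| ≈ 6.89×10⁻¹⁶ N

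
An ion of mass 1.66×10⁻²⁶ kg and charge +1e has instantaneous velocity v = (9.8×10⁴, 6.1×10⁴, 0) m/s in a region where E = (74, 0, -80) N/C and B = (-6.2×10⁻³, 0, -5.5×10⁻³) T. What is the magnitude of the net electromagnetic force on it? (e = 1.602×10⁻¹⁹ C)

|F| ≈ 1.07×10⁻¹⁶ N

v×B = (-336, 539, 378) N/C.
E + v×B = (-262, 539, 298) N/C.
F = q(E + v×B) = (1.602×10⁻¹⁹ C)·(-262, 539, 298) = (-4.19×10⁻¹⁷, 8.63×10⁻¹⁷, 4.78×10⁻¹⁷) N.
|F| = 1.07×10⁻¹⁶ N.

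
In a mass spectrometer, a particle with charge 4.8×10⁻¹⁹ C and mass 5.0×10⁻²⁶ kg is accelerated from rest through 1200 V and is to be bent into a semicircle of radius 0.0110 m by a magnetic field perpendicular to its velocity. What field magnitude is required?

B ≈ 1.44 T

v = √(2|q|V/m) = √(2·4.8×10⁻¹⁹·1200/5.0×10⁻²⁶) ≈ 1.518×10⁵ m/s.
B = mv/(|q|r) = (5.0×10⁻²⁶)(1.518×10⁵)/((4.8×10⁻¹⁹)(0.0110)) ≈ 1.44 T.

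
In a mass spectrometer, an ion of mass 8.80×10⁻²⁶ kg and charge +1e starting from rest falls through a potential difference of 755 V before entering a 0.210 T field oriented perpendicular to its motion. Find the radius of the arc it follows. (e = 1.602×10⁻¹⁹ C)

Acceleration: |q|V = ½mv² ⇒ v = √(2|q|V/m) = √(2·1.602×10⁻¹⁹·755/8.80×10⁻²⁶) ≈ 5.243×10⁴ m/s.
In the field: r = mv/(|q|B) = (8.80×10⁻²⁶)(5.243×10⁴)/((1.602×10⁻¹⁹)(0.210)) ≈ 0.137 m.

r ≈ 0.137 m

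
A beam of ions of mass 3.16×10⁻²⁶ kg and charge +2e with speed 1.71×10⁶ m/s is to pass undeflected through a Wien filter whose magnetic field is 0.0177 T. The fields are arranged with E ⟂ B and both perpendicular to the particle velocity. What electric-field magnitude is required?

E = 3.03×10⁴ V/m

For straight-line motion qE = qvB, so E = vB.
E = 1.71×10⁶ × 0.0177 = 3.03×10⁴ V/m.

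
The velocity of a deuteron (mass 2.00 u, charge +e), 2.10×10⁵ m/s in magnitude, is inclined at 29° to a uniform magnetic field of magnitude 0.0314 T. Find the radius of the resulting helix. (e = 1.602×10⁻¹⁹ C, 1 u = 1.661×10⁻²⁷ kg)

r ≈ 0.0672 m

v⊥ = v sinθ = 2.10×10⁵·sin29° ≈ 1.018×10⁵ m/s.
r = m v⊥/(|q|B) = (3.322×10⁻²⁷)(1.018×10⁵)/((1.602×10⁻¹⁹)(0.0314)) ≈ 0.0672 m.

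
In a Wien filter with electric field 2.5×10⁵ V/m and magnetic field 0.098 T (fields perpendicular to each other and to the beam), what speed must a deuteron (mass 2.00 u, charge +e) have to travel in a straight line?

v = 2.6×10⁶ m/s

For undeflected motion the electric and magnetic forces balance: qE = qvB.
v = E/B = 2.5×10⁵/0.098 = 2.6×10⁶ m/s.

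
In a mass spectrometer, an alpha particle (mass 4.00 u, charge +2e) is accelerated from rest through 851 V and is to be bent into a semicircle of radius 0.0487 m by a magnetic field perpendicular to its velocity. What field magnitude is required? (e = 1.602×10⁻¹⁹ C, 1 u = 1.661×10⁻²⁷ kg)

v = √(2|q|V/m) = √(2·3.204×10⁻¹⁹·851/6.644×10⁻²⁷) ≈ 2.865×10⁵ m/s.
B = mv/(|q|r) = (6.644×10⁻²⁷)(2.865×10⁵)/((3.204×10⁻¹⁹)(0.0487)) ≈ 0.122 T.

B ≈ 0.122 T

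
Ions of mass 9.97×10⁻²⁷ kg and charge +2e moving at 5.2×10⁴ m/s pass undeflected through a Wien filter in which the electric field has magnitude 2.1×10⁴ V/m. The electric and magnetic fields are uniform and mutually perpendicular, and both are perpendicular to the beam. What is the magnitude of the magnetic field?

Balance of forces in the selector: qE = qvB ⇒ B = E/v.
B = 2.1×10⁴/5.2×10⁴ = 0.40 T.

B = 0.40 T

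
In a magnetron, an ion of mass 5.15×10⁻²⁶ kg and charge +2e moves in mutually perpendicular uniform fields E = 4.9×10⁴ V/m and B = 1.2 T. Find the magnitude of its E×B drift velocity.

The E×B drift speed is v_d = E/B.
v_d = 4.9×10⁴/1.2 = 4.1×10⁴ m/s.

v_d ≈ 4.1×10⁴ m/s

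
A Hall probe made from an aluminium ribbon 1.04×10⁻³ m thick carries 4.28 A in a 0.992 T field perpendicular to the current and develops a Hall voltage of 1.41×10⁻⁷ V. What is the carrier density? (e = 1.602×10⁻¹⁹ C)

From V_H = IB/(n e t), n = IB/(V_H e t).
n = (4.28)(0.992)/((1.41×10⁻⁷)(1.602×10⁻¹⁹)(1.04×10⁻³)) ≈ 1.81×10²⁹ m⁻³.

n ≈ 1.81×10²⁹ m⁻³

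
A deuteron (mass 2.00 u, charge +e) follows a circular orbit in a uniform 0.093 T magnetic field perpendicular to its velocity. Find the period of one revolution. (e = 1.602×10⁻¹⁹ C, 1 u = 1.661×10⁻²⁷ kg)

The cyclotron period depends only on m, q, B: T = 2πm/(|q|B).
T = 2π(3.322×10⁻²⁷)/((1.602×10⁻¹⁹)(0.093)) ≈ 1.4×10⁻⁶ s.

T ≈ 1.4×10⁻⁶ s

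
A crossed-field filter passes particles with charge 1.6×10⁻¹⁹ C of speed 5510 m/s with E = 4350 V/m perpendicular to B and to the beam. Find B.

Balance of forces in the selector: qE = qvB ⇒ B = E/v.
B = 4350/5510 = 0.789 T.

B = 0.789 T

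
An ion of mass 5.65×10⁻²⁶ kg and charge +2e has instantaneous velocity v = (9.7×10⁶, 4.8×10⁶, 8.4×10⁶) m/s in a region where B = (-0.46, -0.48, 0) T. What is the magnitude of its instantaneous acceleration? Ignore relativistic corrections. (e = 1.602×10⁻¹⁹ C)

|a| ≈ 3.46×10¹³ m/s²

v×B = (4.03×10⁶, -3.86×10⁶, -2.45×10⁶) N/C.
F = q v×B = (3.204×10⁻¹⁹ C)·(4.03×10⁶, -3.86×10⁶, -2.45×10⁶) = (1.29×10⁻¹², -1.24×10⁻¹², -7.84×10⁻¹³) N.
|a| = |F|/m = 1.954×10⁻¹²/5.65×10⁻²⁶ ≈ 3.46×10¹³ m/s².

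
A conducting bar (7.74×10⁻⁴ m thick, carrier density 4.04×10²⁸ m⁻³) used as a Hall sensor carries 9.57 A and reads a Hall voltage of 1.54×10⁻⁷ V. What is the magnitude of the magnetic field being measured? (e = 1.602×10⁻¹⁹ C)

B ≈ 0.0806 T

From V_H = IB/(n e t), B = V_H n e t / I.
B = (1.54×10⁻⁷)(4.04×10²⁸)(1.602×10⁻¹⁹)(7.74×10⁻⁴)/9.57 ≈ 0.0806 T.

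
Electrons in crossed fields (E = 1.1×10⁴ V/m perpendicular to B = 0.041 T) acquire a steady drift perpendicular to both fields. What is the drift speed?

v_d ≈ 2.7×10⁵ m/s

In crossed fields the guiding centre drifts at v_d = |E×B|/B² = E/B, independent of charge and mass.
v_d = 1.1×10⁴/0.041 = 2.7×10⁵ m/s.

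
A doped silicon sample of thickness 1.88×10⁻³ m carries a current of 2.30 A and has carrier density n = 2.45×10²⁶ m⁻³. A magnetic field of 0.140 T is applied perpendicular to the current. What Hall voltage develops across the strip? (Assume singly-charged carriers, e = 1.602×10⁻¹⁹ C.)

V_H = IB/(n e t).
V_H = (2.30)(0.140)/((2.45×10²⁶)(1.602×10⁻¹⁹)(1.88×10⁻³)) ≈ 4.36×10⁻⁶ V.

V_H ≈ 4.36×10⁻⁶ V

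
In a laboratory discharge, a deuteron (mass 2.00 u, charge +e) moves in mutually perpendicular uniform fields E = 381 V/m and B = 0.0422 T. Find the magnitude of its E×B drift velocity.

In crossed fields the guiding centre drifts at v_d = |E×B|/B² = E/B, independent of charge and mass.
v_d = 381/0.0422 = 9030 m/s.

v_d ≈ 9030 m/s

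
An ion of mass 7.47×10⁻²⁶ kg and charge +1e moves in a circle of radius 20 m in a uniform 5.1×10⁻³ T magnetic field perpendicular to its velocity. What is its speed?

v ≈ 2.2×10⁵ m/s

From |q|vB = mv²/r, v = |q|Br/m.
v = (1.602×10⁻¹⁹)(5.1×10⁻³)(20)/7.47×10⁻²⁶ ≈ 2.2×10⁵ m/s.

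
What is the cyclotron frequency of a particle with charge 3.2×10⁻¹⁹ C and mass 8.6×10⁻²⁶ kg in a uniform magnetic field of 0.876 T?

f = |q|B/(2πm).
f = (3.2×10⁻¹⁹)(0.876)/(2π·8.6×10⁻²⁶) ≈ 5.19×10⁵ Hz.

f ≈ 5.19×10⁵ Hz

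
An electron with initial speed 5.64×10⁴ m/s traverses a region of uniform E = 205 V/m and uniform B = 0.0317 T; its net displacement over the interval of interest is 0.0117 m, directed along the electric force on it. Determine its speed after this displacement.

B does no work; ΔKE = |q|E d.
½mv_f² = ½mv₀² + |q|Ed = ½(9.109×10⁻³¹)(5.64×10⁴)² + (1.602×10⁻¹⁹)(205)(0.0117) ≈ 1.449×10⁻²¹ J + 3.842×10⁻¹⁹ J ≈ 3.857×10⁻¹⁹ J.
v_f = √(2·3.857×10⁻¹⁹/9.109×10⁻³¹) ≈ 9.20×10⁵ m/s.

v_f ≈ 9.20×10⁵ m/s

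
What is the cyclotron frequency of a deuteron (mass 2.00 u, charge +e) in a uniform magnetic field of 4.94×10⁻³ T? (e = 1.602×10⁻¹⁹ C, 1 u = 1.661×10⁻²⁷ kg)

f ≈ 3.79×10⁴ Hz

f = |q|B/(2πm).
f = (1.602×10⁻¹⁹)(4.94×10⁻³)/(2π·3.322×10⁻²⁷) ≈ 3.79×10⁴ Hz.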